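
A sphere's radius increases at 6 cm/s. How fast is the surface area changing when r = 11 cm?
528π cm²/s

S = 4πr²
dS/dt = dS/dr · dr/dt = 8πr · 6
At r = 11: dS/dt = 528π cm²/s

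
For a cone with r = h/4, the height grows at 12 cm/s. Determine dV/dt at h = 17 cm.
867π/4 cm³/s

V = (1/3)π(h/4)²h = πh³/48
dV/dt = πh²/16 · 12
At h = 17: dV/dt = 867π/4 cm³/s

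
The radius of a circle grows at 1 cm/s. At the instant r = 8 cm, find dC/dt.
2π cm/s

C = 2πr
dC/dt = 2π · dr/dt = 2π · 1 = 2π cm/s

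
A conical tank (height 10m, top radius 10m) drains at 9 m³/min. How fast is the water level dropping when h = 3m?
1/π ≈ 0.3183 m/min

r/h = 10/10, so r = h
V = (1/3)πr²h = (1/3)π(h)²h = (1/3)πh³
dV/dh = πh²
dh/dt = (dV/dt)/(dV/dh) = -9/(π·3²) = -1/π m/min
The level is dropping at 1/π ≈ 0.3183 m/min.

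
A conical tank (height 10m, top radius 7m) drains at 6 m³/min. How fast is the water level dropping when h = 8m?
75/(392π) ≈ 0.0609 m/min

r/h = 7/10, so r = (7/10)h
V = (1/3)πr²h = (1/3)π((7/10)h)²h = (49/300)πh³
dV/dh = (49/100)πh²
dh/dt = (dV/dt)/(dV/dh) = -6/((49/100)π·8²) = -75/(392π) m/min
The level is dropping at 75/(392π) ≈ 0.0609 m/min.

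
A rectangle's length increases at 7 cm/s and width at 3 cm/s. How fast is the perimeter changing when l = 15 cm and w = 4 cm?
20 cm/s

P = 2(l + w)
dP/dt = 2(dl/dt + dw/dt) = 2(7 + 3) = 20 cm/s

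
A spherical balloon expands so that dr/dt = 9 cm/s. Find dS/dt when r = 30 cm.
2160π cm²/s

S = 4πr²
dS/dt = dS/dr · dr/dt = 8πr · 9
At r = 30: dS/dt = 2160π cm²/s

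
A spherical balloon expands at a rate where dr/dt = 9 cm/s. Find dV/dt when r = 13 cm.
6084π cm³/s

V = (4/3)πr³
dV/dt = dV/dr · dr/dt = 4πr² · 9
At r = 13: dV/dt = 6084π cm³/s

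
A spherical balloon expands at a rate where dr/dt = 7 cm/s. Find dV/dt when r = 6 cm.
1008π cm³/s

V = (4/3)πr³
dV/dt = dV/dr · dr/dt = 4πr² · 7
At r = 6: dV/dt = 1008π cm³/s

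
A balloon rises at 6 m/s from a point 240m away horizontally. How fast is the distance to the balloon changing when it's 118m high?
354√17881/17881 ≈ 2.647 m/s

z² = 240² + y²
z = √(240² + 118²) = 2√17881
dz/dt = y/z · dy/dt = 118/(2√17881) · 6 = 354√17881/17881 ≈ 2.647 m/s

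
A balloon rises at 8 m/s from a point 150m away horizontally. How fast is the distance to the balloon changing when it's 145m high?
232√1741/1741 ≈ 5.56 m/s

z² = 150² + y²
z = √(150² + 145²) = 5√1741
dz/dt = y/z · dy/dt = 145/(5√1741) · 8 = 232√1741/1741 ≈ 5.56 m/s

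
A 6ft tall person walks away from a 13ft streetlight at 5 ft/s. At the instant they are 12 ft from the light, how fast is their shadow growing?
30/7 ft/s

By similar triangles: 13/(x+s) = 6/s
Solving: s = 6x/7
ds/dt = 6/7 · dx/dt = 6/7 · 5 = 30/7 ft/s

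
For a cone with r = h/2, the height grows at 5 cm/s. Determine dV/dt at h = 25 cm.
3125π/4 cm³/s

V = (1/3)π(h/2)²h = πh³/12
dV/dt = πh²/4 · 5
At h = 25: dV/dt = 3125π/4 cm³/s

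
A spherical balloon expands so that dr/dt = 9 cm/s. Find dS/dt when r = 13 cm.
936π cm²/s

S = 4πr²
dS/dt = dS/dr · dr/dt = 8πr · 9
At r = 13: dS/dt = 936π cm²/s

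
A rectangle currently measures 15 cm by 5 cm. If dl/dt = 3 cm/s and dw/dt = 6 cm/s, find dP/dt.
18 cm/s

P = 2(l + w)
dP/dt = 2(dl/dt + dw/dt) = 2(3 + 6) = 18 cm/s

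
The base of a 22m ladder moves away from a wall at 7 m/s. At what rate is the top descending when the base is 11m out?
7√3/3 ≈ 4.041 m/s

x² + y² = 22²
2x·dx/dt + 2y·dy/dt = 0
dy/dt = -x/y · dx/dt = -11/(11√3) · 7 = -7√3/3 m/s
The top is descending at 7√3/3 ≈ 4.041 m/s.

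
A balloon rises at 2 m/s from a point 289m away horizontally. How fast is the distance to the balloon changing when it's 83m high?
83√90410/45205 ≈ 0.5521 m/s

z² = 289² + y²
z = √(289² + 83²) = √90410
dz/dt = y/z · dy/dt = 83/√90410 · 2 = 83√90410/45205 ≈ 0.5521 m/s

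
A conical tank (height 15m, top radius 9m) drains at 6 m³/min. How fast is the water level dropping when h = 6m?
25/(54π) ≈ 0.1474 m/min

r/h = 9/15, so r = (3/5)h
V = (1/3)πr²h = (1/3)π((3/5)h)²h = (3/25)πh³
dV/dh = (9/25)πh²
dh/dt = (dV/dt)/(dV/dh) = -6/((9/25)π·6²) = -25/(54π) m/min
The level is dropping at 25/(54π) ≈ 0.1474 m/min.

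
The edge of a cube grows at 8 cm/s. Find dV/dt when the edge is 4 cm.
384 cm³/s

V = s³
dV/dt = 3s² · ds/dt = 3·4²·8 = 384 cm³/s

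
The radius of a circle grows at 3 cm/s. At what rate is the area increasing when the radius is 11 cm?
66π cm²/s

A = πr²
dA/dt = 2πr · dr/dt = 2π(11)(3) = 66π cm²/s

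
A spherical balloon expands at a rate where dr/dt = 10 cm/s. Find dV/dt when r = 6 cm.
1440π cm³/s

V = (4/3)πr³
dV/dt = dV/dr · dr/dt = 4πr² · 10
At r = 6: dV/dt = 1440π cm³/s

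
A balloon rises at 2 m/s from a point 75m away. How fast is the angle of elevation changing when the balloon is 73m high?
0.013694 rad/s

tan(θ) = y/75
sec²(θ) · dθ/dt = (1/75) · dy/dt
dθ/dt = cos²(θ)/75 · 2 = 75/(75² + 73²) · 2
dθ/dt = 0.013694 rad/s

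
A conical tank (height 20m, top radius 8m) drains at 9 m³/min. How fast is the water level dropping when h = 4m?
225/(64π) ≈ 1.119 m/min

r/h = 8/20, so r = (2/5)h
V = (1/3)πr²h = (1/3)π((2/5)h)²h = (4/75)πh³
dV/dh = (4/25)πh²
dh/dt = (dV/dt)/(dV/dh) = -9/((4/25)π·4²) = -225/(64π) m/min
The level is dropping at 225/(64π) ≈ 1.119 m/min.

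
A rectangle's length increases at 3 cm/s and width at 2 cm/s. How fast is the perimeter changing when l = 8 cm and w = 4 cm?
10 cm/s

P = 2(l + w)
dP/dt = 2(dl/dt + dw/dt) = 2(3 + 2) = 10 cm/s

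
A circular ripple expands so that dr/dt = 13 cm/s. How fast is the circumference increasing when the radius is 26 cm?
26π cm/s

C = 2πr
dC/dt = 2π · dr/dt = 2π · 13 = 26π cm/s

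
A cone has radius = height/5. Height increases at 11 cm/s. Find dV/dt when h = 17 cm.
3179π/25 cm³/s

V = (1/3)π(h/5)²h = πh³/75
dV/dt = πh²/25 · 11
At h = 17: dV/dt = 3179π/25 cm³/s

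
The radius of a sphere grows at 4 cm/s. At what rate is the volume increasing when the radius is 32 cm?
16384π cm³/s

V = (4/3)πr³
dV/dt = dV/dr · dr/dt = 4πr² · 4
At r = 32: dV/dt = 16384π cm³/s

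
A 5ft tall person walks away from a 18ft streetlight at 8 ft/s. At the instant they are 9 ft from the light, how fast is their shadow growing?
40/13 ft/s

By similar triangles: 18/(x+s) = 5/s
Solving: s = 5x/13
ds/dt = 5/13 · dx/dt = 5/13 · 8 = 40/13 ft/s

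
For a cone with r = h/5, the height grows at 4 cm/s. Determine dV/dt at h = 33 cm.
4356π/25 cm³/s

V = (1/3)π(h/5)²h = πh³/75
dV/dt = πh²/25 · 4
At h = 33: dV/dt = 4356π/25 cm³/s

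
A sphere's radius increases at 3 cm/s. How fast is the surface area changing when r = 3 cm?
72π cm²/s

S = 4πr²
dS/dt = dS/dr · dr/dt = 8πr · 3
At r = 3: dS/dt = 72π cm²/s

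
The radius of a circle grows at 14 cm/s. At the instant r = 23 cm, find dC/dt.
28π cm/s

C = 2πr
dC/dt = 2π · dr/dt = 2π · 14 = 28π cm/s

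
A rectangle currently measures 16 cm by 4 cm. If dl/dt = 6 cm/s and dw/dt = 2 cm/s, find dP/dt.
16 cm/s

P = 2(l + w)
dP/dt = 2(dl/dt + dw/dt) = 2(6 + 2) = 16 cm/s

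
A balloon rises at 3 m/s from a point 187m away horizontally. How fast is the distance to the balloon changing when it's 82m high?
246√41693/41693 ≈ 1.205 m/s

z² = 187² + y²
z = √(187² + 82²) = √41693
dz/dt = y/z · dy/dt = 82/√41693 · 3 = 246√41693/41693 ≈ 1.205 m/s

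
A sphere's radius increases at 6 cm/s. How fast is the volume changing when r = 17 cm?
6936π cm³/s

V = (4/3)πr³
dV/dt = dV/dr · dr/dt = 4πr² · 6
At r = 17: dV/dt = 6936π cm³/s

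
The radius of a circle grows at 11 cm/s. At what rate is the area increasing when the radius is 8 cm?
176π cm²/s

A = πr²
dA/dt = 2πr · dr/dt = 2π(8)(11) = 176π cm²/s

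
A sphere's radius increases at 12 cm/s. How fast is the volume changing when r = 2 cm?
192π cm³/s

V = (4/3)πr³
dV/dt = dV/dr · dr/dt = 4πr² · 12
At r = 2: dV/dt = 192π cm³/s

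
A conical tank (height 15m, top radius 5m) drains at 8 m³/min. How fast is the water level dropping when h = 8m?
9/(8π) ≈ 0.3581 m/min

r/h = 5/15, so r = (1/3)h
V = (1/3)πr²h = (1/3)π((1/3)h)²h = (1/27)πh³
dV/dh = (1/9)πh²
dh/dt = (dV/dt)/(dV/dh) = -8/((1/9)π·8²) = -9/(8π) m/min
The level is dropping at 9/(8π) ≈ 0.3581 m/min.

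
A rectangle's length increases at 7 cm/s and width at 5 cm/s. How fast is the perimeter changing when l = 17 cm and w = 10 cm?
24 cm/s

P = 2(l + w)
dP/dt = 2(dl/dt + dw/dt) = 2(7 + 5) = 24 cm/s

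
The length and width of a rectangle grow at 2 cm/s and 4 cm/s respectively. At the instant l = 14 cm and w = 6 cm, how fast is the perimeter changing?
12 cm/s

P = 2(l + w)
dP/dt = 2(dl/dt + dw/dt) = 2(2 + 4) = 12 cm/s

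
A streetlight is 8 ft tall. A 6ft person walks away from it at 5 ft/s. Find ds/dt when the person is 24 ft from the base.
15 ft/s

By similar triangles: 8/(x+s) = 6/s
Solving: s = 6x/2
ds/dt = 6/2 · dx/dt = 3 · 5 = 15 ft/s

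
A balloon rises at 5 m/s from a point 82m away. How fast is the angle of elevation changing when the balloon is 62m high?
0.038796 rad/s

tan(θ) = y/82
sec²(θ) · dθ/dt = (1/82) · dy/dt
dθ/dt = cos²(θ)/82 · 5 = 82/(82² + 62²) · 5
dθ/dt = 0.038796 rad/s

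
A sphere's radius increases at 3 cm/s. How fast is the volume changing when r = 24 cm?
6912π cm³/s

V = (4/3)πr³
dV/dt = dV/dr · dr/dt = 4πr² · 3
At r = 24: dV/dt = 6912π cm³/s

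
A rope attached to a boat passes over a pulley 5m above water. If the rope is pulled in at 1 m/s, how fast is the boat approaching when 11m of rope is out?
11√6/24 ≈ 1.123 m/s

rope² = x² + 5²
x = √(11² - 5²) = 4√6
dx/dt = (rope/x) · d(rope)/dt = (11/(4√6)) · (-1) = -11√6/24 m/s
The boat approaches at 11√6/24 ≈ 1.123 m/s.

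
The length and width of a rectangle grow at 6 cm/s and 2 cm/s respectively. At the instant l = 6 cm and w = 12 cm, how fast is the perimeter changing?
16 cm/s

P = 2(l + w)
dP/dt = 2(dl/dt + dw/dt) = 2(6 + 2) = 16 cm/s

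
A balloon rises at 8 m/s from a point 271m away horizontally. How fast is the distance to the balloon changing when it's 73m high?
292√78770/39385 ≈ 2.081 m/s

z² = 271² + y²
z = √(271² + 73²) = √78770
dz/dt = y/z · dy/dt = 73/√78770 · 8 = 292√78770/39385 ≈ 2.081 m/s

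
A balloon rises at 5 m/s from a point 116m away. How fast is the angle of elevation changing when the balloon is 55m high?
0.035192 rad/s

tan(θ) = y/116
sec²(θ) · dθ/dt = (1/116) · dy/dt
dθ/dt = cos²(θ)/116 · 5 = 116/(116² + 55²) · 5
dθ/dt = 0.035192 rad/s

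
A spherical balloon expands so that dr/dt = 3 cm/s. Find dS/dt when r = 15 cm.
360π cm²/s

S = 4πr²
dS/dt = dS/dr · dr/dt = 8πr · 3
At r = 15: dS/dt = 360π cm²/s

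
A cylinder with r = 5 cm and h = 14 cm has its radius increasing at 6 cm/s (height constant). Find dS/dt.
288π cm²/s

S = 2πrh + 2πr² (lateral + bases)
dS/dt = (2πh + 4πr)·dr/dt = (2π·14 + 4π·5)·6
= 288π cm²/s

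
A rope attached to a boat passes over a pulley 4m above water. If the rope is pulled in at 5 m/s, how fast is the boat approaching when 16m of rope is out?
4√15/3 ≈ 5.164 m/s

rope² = x² + 4²
x = √(16² - 4²) = 4√15
dx/dt = (rope/x) · d(rope)/dt = (16/(4√15)) · (-5) = -4√15/3 m/s
The boat approaches at 4√15/3 ≈ 5.164 m/s.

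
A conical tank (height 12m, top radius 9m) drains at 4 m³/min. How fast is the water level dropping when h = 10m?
16/(225π) ≈ 0.02264 m/min

r/h = 9/12, so r = (3/4)h
V = (1/3)πr²h = (1/3)π((3/4)h)²h = (3/16)πh³
dV/dh = (9/16)πh²
dh/dt = (dV/dt)/(dV/dh) = -4/((9/16)π·10²) = -16/(225π) m/min
The level is dropping at 16/(225π) ≈ 0.02264 m/min.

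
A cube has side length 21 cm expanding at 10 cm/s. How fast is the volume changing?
13230 cm³/s

V = s³
dV/dt = 3s² · ds/dt = 3·21²·10 = 13230 cm³/s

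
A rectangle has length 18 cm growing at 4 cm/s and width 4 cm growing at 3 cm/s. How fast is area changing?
70 cm²/s

A = lw
dA/dt = w·dl/dt + l·dw/dt = 4·4 + 18·3 = 70 cm²/s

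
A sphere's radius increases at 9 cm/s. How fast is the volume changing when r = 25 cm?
22500π cm³/s

V = (4/3)πr³
dV/dt = dV/dr · dr/dt = 4πr² · 9
At r = 25: dV/dt = 22500π cm³/s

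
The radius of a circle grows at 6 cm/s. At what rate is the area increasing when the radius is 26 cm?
312π cm²/s

A = πr²
dA/dt = 2πr · dr/dt = 2π(26)(6) = 312π cm²/s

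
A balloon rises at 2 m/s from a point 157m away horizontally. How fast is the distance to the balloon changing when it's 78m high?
156√30733/30733 ≈ 0.8899 m/s

z² = 157² + y²
z = √(157² + 78²) = √30733
dz/dt = y/z · dy/dt = 78/√30733 · 2 = 156√30733/30733 ≈ 0.8899 m/s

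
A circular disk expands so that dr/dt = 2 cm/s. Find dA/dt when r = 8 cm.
32π cm²/s

A = πr²
dA/dt = 2πr · dr/dt = 2π(8)(2) = 32π cm²/s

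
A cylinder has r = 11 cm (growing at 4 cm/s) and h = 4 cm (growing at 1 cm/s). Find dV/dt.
473π cm³/s

V = πr²h
dV/dt = 2πrh·dr/dt + πr²·dh/dt
= 2π(11)(4)(4) + π(11)²(1)
= 473π cm³/s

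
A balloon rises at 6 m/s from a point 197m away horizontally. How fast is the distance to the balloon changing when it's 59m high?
177√42290/21145 ≈ 1.721 m/s

z² = 197² + y²
z = √(197² + 59²) = √42290
dz/dt = y/z · dy/dt = 59/√42290 · 6 = 177√42290/21145 ≈ 1.721 m/s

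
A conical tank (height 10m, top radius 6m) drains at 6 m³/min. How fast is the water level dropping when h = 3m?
50/(27π) ≈ 0.5895 m/min

r/h = 6/10, so r = (3/5)h
V = (1/3)πr²h = (1/3)π((3/5)h)²h = (3/25)πh³
dV/dh = (9/25)πh²
dh/dt = (dV/dt)/(dV/dh) = -6/((9/25)π·3²) = -50/(27π) m/min
The level is dropping at 50/(27π) ≈ 0.5895 m/min.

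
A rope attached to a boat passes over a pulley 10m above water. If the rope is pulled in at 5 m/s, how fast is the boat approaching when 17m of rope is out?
85√21/63 ≈ 6.183 m/s

rope² = x² + 10²
x = √(17² - 10²) = 3√21
dx/dt = (rope/x) · d(rope)/dt = (17/(3√21)) · (-5) = -85√21/63 m/s
The boat approaches at 85√21/63 ≈ 6.183 m/s.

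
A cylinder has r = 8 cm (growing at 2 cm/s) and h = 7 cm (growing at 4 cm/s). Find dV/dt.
480π cm³/s

V = πr²h
dV/dt = 2πrh·dr/dt + πr²·dh/dt
= 2π(8)(7)(2) + π(8)²(4)
= 480π cm³/s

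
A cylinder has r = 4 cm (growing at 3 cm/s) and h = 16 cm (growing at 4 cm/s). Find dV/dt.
448π cm³/s

V = πr²h
dV/dt = 2πrh·dr/dt + πr²·dh/dt
= 2π(4)(16)(3) + π(4)²(4)
= 448π cm³/s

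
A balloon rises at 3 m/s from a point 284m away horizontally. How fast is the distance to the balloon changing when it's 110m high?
165√23189/23189 ≈ 1.084 m/s

z² = 284² + y²
z = √(284² + 110²) = 2√23189
dz/dt = y/z · dy/dt = 110/(2√23189) · 3 = 165√23189/23189 ≈ 1.084 m/s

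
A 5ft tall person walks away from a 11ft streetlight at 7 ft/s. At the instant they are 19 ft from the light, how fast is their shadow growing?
35/6 ft/s

By similar triangles: 11/(x+s) = 5/s
Solving: s = 5x/6
ds/dt = 5/6 · dx/dt = 5/6 · 7 = 35/6 ft/s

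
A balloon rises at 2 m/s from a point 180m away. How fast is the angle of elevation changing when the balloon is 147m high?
0.006666 rad/s

tan(θ) = y/180
sec²(θ) · dθ/dt = (1/180) · dy/dt
dθ/dt = cos²(θ)/180 · 2 = 180/(180² + 147²) · 2
dθ/dt = 0.006666 rad/s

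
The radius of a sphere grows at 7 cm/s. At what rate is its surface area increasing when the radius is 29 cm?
1624π cm²/s

S = 4πr²
dS/dt = dS/dr · dr/dt = 8πr · 7
At r = 29: dS/dt = 1624π cm²/s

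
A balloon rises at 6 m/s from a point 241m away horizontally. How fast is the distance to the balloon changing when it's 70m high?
420√62981/62981 ≈ 1.674 m/s

z² = 241² + y²
z = √(241² + 70²) = √62981
dz/dt = y/z · dy/dt = 70/√62981 · 6 = 420√62981/62981 ≈ 1.674 m/s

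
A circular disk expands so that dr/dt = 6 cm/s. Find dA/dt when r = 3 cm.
36π cm²/s

A = πr²
dA/dt = 2πr · dr/dt = 2π(3)(6) = 36π cm²/s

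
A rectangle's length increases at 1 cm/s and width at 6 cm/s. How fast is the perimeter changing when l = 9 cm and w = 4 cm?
14 cm/s

P = 2(l + w)
dP/dt = 2(dl/dt + dw/dt) = 2(1 + 6) = 14 cm/s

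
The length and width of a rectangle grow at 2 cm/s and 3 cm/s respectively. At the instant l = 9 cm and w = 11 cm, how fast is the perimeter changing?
10 cm/s

P = 2(l + w)
dP/dt = 2(dl/dt + dw/dt) = 2(2 + 3) = 10 cm/s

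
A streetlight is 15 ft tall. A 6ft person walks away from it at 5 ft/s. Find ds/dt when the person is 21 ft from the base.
10/3 ft/s

By similar triangles: 15/(x+s) = 6/s
Solving: s = 6x/9
ds/dt = 6/9 · dx/dt = 2/3 · 5 = 10/3 ft/s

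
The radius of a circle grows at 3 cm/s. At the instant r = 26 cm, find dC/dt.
6π cm/s

C = 2πr
dC/dt = 2π · dr/dt = 2π · 3 = 6π cm/s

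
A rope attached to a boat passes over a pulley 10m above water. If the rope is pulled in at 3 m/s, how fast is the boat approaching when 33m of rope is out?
99√989/989 ≈ 3.148 m/s

rope² = x² + 10²
x = √(33² - 10²) = √989
dx/dt = (rope/x) · d(rope)/dt = (33/√989) · (-3) = -99√989/989 m/s
The boat approaches at 99√989/989 ≈ 3.148 m/s.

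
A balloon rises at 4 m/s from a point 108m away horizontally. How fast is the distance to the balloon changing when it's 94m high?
188√205/1025 ≈ 2.626 m/s

z² = 108² + y²
z = √(108² + 94²) = 10√205
dz/dt = y/z · dy/dt = 94/(10√205) · 4 = 188√205/1025 ≈ 2.626 m/s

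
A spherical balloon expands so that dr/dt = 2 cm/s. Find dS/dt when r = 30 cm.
480π cm²/s

S = 4πr²
dS/dt = dS/dr · dr/dt = 8πr · 2
At r = 30: dS/dt = 480π cm²/s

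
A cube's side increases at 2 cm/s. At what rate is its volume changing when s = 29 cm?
5046 cm³/s

V = s³
dV/dt = 3s² · ds/dt = 3·29²·2 = 5046 cm³/s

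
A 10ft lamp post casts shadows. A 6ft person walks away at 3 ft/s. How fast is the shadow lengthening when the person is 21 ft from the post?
9/2 ft/s

By similar triangles: 10/(x+s) = 6/s
Solving: s = 6x/4
ds/dt = 6/4 · dx/dt = 3/2 · 3 = 9/2 ft/s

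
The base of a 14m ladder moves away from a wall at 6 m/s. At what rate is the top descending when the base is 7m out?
2√3 ≈ 3.464 m/s

x² + y² = 14²
2x·dx/dt + 2y·dy/dt = 0
dy/dt = -x/y · dx/dt = -7/(7√3) · 6 = -2√3 m/s
The top is descending at 2√3 ≈ 3.464 m/s.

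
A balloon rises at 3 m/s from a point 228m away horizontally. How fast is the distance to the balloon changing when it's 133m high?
21√193/193 ≈ 1.512 m/s

z² = 228² + y²
z = √(228² + 133²) = 19√193
dz/dt = y/z · dy/dt = 133/(19√193) · 3 = 21√193/193 ≈ 1.512 m/s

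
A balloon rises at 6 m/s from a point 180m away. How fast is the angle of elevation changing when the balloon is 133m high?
0.021562 rad/s

tan(θ) = y/180
sec²(θ) · dθ/dt = (1/180) · dy/dt
dθ/dt = cos²(θ)/180 · 6 = 180/(180² + 133²) · 6
dθ/dt = 0.021562 rad/s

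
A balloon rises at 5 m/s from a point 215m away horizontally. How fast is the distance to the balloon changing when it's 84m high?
420√53281/53281 ≈ 1.82 m/s

z² = 215² + y²
z = √(215² + 84²) = √53281
dz/dt = y/z · dy/dt = 84/√53281 · 5 = 420√53281/53281 ≈ 1.82 m/s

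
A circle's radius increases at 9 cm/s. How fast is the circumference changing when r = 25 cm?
18π cm/s

C = 2πr
dC/dt = 2π · dr/dt = 2π · 9 = 18π cm/s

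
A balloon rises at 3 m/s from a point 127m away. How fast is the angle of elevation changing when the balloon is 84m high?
0.016433 rad/s

tan(θ) = y/127
sec²(θ) · dθ/dt = (1/127) · dy/dt
dθ/dt = cos²(θ)/127 · 3 = 127/(127² + 84²) · 3
dθ/dt = 0.016433 rad/s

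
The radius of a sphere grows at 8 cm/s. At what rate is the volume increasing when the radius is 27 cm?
23328π cm³/s

V = (4/3)πr³
dV/dt = dV/dr · dr/dt = 4πr² · 8
At r = 27: dV/dt = 23328π cm³/s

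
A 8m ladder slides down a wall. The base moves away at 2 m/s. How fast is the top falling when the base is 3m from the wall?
6√55/55 ≈ 0.809 m/s

x² + y² = 8²
2x·dx/dt + 2y·dy/dt = 0
dy/dt = -x/y · dx/dt = -3/√55 · 2 = -6√55/55 m/s
The top is descending at 6√55/55 ≈ 0.809 m/s.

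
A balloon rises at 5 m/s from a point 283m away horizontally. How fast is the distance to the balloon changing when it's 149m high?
149√102290/20458 ≈ 2.329 m/s

z² = 283² + y²
z = √(283² + 149²) = √102290
dz/dt = y/z · dy/dt = 149/√102290 · 5 = 149√102290/20458 ≈ 2.329 m/s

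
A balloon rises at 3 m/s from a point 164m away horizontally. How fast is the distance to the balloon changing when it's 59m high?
177√30377/30377 ≈ 1.016 m/s

z² = 164² + y²
z = √(164² + 59²) = √30377
dz/dt = y/z · dy/dt = 59/√30377 · 3 = 177√30377/30377 ≈ 1.016 m/s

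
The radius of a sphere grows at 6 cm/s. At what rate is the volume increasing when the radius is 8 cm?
1536π cm³/s

V = (4/3)πr³
dV/dt = dV/dr · dr/dt = 4πr² · 6
At r = 8: dV/dt = 1536π cm³/s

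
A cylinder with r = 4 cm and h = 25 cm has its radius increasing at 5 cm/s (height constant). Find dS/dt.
330π cm²/s

S = 2πrh + 2πr² (lateral + bases)
dS/dt = (2πh + 4πr)·dr/dt = (2π·25 + 4π·4)·5
= 330π cm²/s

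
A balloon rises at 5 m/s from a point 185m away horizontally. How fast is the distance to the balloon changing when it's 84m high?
420√41281/41281 ≈ 2.067 m/s

z² = 185² + y²
z = √(185² + 84²) = √41281
dz/dt = y/z · dy/dt = 84/√41281 · 5 = 420√41281/41281 ≈ 2.067 m/s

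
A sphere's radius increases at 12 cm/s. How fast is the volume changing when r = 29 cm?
40368π cm³/s

V = (4/3)πr³
dV/dt = dV/dr · dr/dt = 4πr² · 12
At r = 29: dV/dt = 40368π cm³/s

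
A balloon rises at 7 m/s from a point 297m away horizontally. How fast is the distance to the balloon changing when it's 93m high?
217√10762/10762 ≈ 2.092 m/s

z² = 297² + y²
z = √(297² + 93²) = 3√10762
dz/dt = y/z · dy/dt = 93/(3√10762) · 7 = 217√10762/10762 ≈ 2.092 m/s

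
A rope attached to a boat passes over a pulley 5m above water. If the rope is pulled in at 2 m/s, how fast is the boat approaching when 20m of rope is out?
8√15/15 ≈ 2.066 m/s

rope² = x² + 5²
x = √(20² - 5²) = 5√15
dx/dt = (rope/x) · d(rope)/dt = (20/(5√15)) · (-2) = -8√15/15 m/s
The boat approaches at 8√15/15 ≈ 2.066 m/s.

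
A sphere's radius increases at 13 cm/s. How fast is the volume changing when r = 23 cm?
27508π cm³/s

V = (4/3)πr³
dV/dt = dV/dr · dr/dt = 4πr² · 13
At r = 23: dV/dt = 27508π cm³/s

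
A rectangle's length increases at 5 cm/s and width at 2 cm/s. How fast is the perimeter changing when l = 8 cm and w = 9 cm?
14 cm/s

P = 2(l + w)
dP/dt = 2(dl/dt + dw/dt) = 2(5 + 2) = 14 cm/s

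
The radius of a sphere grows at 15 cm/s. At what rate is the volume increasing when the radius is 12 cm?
8640π cm³/s

V = (4/3)πr³
dV/dt = dV/dr · dr/dt = 4πr² · 15
At r = 12: dV/dt = 8640π cm³/s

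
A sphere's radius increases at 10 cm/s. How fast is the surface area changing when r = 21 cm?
1680π cm²/s

S = 4πr²
dS/dt = dS/dr · dr/dt = 8πr · 10
At r = 21: dS/dt = 1680π cm²/s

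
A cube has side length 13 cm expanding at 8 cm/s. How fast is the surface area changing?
1248 cm²/s

A = 6s²
dA/dt = 12s · ds/dt = 12·13·8 = 1248 cm²/s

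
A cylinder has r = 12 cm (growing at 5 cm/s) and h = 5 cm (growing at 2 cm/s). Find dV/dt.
888π cm³/s

V = πr²h
dV/dt = 2πrh·dr/dt + πr²·dh/dt
= 2π(12)(5)(5) + π(12)²(2)
= 888π cm³/s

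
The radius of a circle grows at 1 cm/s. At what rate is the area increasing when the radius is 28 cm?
56π cm²/s

A = πr²
dA/dt = 2πr · dr/dt = 2π(28)(1) = 56π cm²/s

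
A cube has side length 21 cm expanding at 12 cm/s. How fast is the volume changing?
15876 cm³/s

V = s³
dV/dt = 3s² · ds/dt = 3·21²·12 = 15876 cm³/s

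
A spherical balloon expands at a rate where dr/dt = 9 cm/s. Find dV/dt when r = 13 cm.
6084π cm³/s

V = (4/3)πr³
dV/dt = dV/dr · dr/dt = 4πr² · 9
At r = 13: dV/dt = 6084π cm³/s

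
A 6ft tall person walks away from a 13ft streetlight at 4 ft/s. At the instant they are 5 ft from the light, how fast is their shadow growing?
24/7 ft/s

By similar triangles: 13/(x+s) = 6/s
Solving: s = 6x/7
ds/dt = 6/7 · dx/dt = 6/7 · 4 = 24/7 ft/s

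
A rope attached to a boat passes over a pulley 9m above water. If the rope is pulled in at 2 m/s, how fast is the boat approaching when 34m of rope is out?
68√43/215 ≈ 2.074 m/s

rope² = x² + 9²
x = √(34² - 9²) = 5√43
dx/dt = (rope/x) · d(rope)/dt = (34/(5√43)) · (-2) = -68√43/215 m/s
The boat approaches at 68√43/215 ≈ 2.074 m/s.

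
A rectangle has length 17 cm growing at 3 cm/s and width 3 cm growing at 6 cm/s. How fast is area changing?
111 cm²/s

A = lw
dA/dt = w·dl/dt + l·dw/dt = 3·3 + 17·6 = 111 cm²/s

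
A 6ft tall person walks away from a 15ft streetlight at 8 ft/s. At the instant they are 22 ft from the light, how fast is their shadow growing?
16/3 ft/s

By similar triangles: 15/(x+s) = 6/s
Solving: s = 6x/9
ds/dt = 6/9 · dx/dt = 2/3 · 8 = 16/3 ft/s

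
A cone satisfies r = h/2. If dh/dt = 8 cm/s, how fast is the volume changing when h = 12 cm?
288π cm³/s

V = (1/3)π(h/2)²h = πh³/12
dV/dt = πh²/4 · 8
At h = 12: dV/dt = 288π cm³/s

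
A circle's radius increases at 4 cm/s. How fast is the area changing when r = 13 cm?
104π cm²/s

A = πr²
dA/dt = 2πr · dr/dt = 2π(13)(4) = 104π cm²/s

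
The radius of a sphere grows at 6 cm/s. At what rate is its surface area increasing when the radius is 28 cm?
1344π cm²/s

S = 4πr²
dS/dt = dS/dr · dr/dt = 8πr · 6
At r = 28: dS/dt = 1344π cm²/s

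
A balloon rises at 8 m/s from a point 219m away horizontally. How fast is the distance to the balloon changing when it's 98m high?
784√57565/57565 ≈ 3.268 m/s

z² = 219² + y²
z = √(219² + 98²) = √57565
dz/dt = y/z · dy/dt = 98/√57565 · 8 = 784√57565/57565 ≈ 3.268 m/s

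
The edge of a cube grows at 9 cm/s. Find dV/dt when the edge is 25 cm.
16875 cm³/s

V = s³
dV/dt = 3s² · ds/dt = 3·25²·9 = 16875 cm³/s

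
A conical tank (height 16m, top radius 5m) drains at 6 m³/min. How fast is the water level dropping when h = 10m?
384/(625π) ≈ 0.1956 m/min

r/h = 5/16, so r = (5/16)h
V = (1/3)πr²h = (1/3)π((5/16)h)²h = (25/768)πh³
dV/dh = (25/256)πh²
dh/dt = (dV/dt)/(dV/dh) = -6/((25/256)π·10²) = -384/(625π) m/min
The level is dropping at 384/(625π) ≈ 0.1956 m/min.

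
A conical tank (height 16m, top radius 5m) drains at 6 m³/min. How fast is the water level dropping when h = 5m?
1536/(625π) ≈ 0.7823 m/min

r/h = 5/16, so r = (5/16)h
V = (1/3)πr²h = (1/3)π((5/16)h)²h = (25/768)πh³
dV/dh = (25/256)πh²
dh/dt = (dV/dt)/(dV/dh) = -6/((25/256)π·5²) = -1536/(625π) m/min
The level is dropping at 1536/(625π) ≈ 0.7823 m/min.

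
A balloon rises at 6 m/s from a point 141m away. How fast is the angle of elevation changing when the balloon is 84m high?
0.031407 rad/s

tan(θ) = y/141
sec²(θ) · dθ/dt = (1/141) · dy/dt
dθ/dt = cos²(θ)/141 · 6 = 141/(141² + 84²) · 6
dθ/dt = 0.031407 rad/s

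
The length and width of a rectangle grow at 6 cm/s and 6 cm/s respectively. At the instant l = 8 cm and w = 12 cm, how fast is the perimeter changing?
24 cm/s

P = 2(l + w)
dP/dt = 2(dl/dt + dw/dt) = 2(6 + 6) = 24 cm/s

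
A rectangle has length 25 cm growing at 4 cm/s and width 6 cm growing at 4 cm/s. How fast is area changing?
124 cm²/s

A = lw
dA/dt = w·dl/dt + l·dw/dt = 6·4 + 25·4 = 124 cm²/s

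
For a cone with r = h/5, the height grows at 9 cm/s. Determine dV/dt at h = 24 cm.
5184π/25 cm³/s

V = (1/3)π(h/5)²h = πh³/75
dV/dt = πh²/25 · 9
At h = 24: dV/dt = 5184π/25 cm³/s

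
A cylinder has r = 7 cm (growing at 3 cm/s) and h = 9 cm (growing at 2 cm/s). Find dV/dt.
476π cm³/s

V = πr²h
dV/dt = 2πrh·dr/dt + πr²·dh/dt
= 2π(7)(9)(3) + π(7)²(2)
= 476π cm³/s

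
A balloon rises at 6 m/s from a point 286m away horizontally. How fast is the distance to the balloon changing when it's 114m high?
171√82/697 ≈ 2.222 m/s

z² = 286² + y²
z = √(286² + 114²) = 34√82
dz/dt = y/z · dy/dt = 114/(34√82) · 6 = 171√82/697 ≈ 2.222 m/s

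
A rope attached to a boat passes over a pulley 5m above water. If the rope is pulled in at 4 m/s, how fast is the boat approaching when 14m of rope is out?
56√19/57 ≈ 4.282 m/s

rope² = x² + 5²
x = √(14² - 5²) = 3√19
dx/dt = (rope/x) · d(rope)/dt = (14/(3√19)) · (-4) = -56√19/57 m/s
The boat approaches at 56√19/57 ≈ 4.282 m/s.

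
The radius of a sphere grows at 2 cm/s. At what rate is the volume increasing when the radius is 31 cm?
7688π cm³/s

V = (4/3)πr³
dV/dt = dV/dr · dr/dt = 4πr² · 2
At r = 31: dV/dt = 7688π cm³/s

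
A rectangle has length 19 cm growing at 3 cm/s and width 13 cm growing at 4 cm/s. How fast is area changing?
115 cm²/s

A = lw
dA/dt = w·dl/dt + l·dw/dt = 13·3 + 19·4 = 115 cm²/s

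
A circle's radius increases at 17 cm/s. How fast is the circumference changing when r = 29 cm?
34π cm/s

C = 2πr
dC/dt = 2π · dr/dt = 2π · 17 = 34π cm/s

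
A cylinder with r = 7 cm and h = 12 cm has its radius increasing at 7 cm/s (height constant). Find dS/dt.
364π cm²/s

S = 2πrh + 2πr² (lateral + bases)
dS/dt = (2πh + 4πr)·dr/dt = (2π·12 + 4π·7)·7
= 364π cm²/s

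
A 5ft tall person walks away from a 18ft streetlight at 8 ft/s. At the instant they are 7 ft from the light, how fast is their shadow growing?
40/13 ft/s

By similar triangles: 18/(x+s) = 5/s
Solving: s = 5x/13
ds/dt = 5/13 · dx/dt = 5/13 · 8 = 40/13 ft/s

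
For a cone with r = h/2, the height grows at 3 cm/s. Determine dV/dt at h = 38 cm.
1083π cm³/s

V = (1/3)π(h/2)²h = πh³/12
dV/dt = πh²/4 · 3
At h = 38: dV/dt = 1083π cm³/s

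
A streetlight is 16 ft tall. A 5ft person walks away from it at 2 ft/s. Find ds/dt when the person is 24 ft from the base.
10/11 ft/s

By similar triangles: 16/(x+s) = 5/s
Solving: s = 5x/11
ds/dt = 5/11 · dx/dt = 5/11 · 2 = 10/11 ft/s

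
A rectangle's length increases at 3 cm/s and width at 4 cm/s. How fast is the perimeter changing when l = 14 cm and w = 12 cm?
14 cm/s

P = 2(l + w)
dP/dt = 2(dl/dt + dw/dt) = 2(3 + 4) = 14 cm/s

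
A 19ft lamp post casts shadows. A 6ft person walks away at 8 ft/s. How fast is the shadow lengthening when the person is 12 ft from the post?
48/13 ft/s

By similar triangles: 19/(x+s) = 6/s
Solving: s = 6x/13
ds/dt = 6/13 · dx/dt = 6/13 · 8 = 48/13 ft/s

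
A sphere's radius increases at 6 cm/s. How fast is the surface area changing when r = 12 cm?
576π cm²/s

S = 4πr²
dS/dt = dS/dr · dr/dt = 8πr · 6
At r = 12: dS/dt = 576π cm²/s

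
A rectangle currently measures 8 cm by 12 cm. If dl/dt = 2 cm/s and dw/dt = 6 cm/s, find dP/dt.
16 cm/s

P = 2(l + w)
dP/dt = 2(dl/dt + dw/dt) = 2(2 + 6) = 16 cm/s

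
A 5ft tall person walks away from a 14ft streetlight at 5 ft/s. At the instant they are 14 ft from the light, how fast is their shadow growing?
25/9 ft/s

By similar triangles: 14/(x+s) = 5/s
Solving: s = 5x/9
ds/dt = 5/9 · dx/dt = 5/9 · 5 = 25/9 ft/s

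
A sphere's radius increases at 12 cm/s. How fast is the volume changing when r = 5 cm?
1200π cm³/s

V = (4/3)πr³
dV/dt = dV/dr · dr/dt = 4πr² · 12
At r = 5: dV/dt = 1200π cm³/s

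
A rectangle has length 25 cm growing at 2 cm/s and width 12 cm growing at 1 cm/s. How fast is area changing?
49 cm²/s

A = lw
dA/dt = w·dl/dt + l·dw/dt = 12·2 + 25·1 = 49 cm²/s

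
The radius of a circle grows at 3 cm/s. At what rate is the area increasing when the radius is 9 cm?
54π cm²/s

A = πr²
dA/dt = 2πr · dr/dt = 2π(9)(3) = 54π cm²/s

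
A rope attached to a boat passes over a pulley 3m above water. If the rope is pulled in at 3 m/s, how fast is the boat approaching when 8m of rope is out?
24√55/55 ≈ 3.236 m/s

rope² = x² + 3²
x = √(8² - 3²) = √55
dx/dt = (rope/x) · d(rope)/dt = (8/√55) · (-3) = -24√55/55 m/s
The boat approaches at 24√55/55 ≈ 3.236 m/s.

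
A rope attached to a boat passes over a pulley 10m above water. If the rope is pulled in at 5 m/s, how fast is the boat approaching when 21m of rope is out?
105√341/341 ≈ 5.686 m/s

rope² = x² + 10²
x = √(21² - 10²) = √341
dx/dt = (rope/x) · d(rope)/dt = (21/√341) · (-5) = -105√341/341 m/s
The boat approaches at 105√341/341 ≈ 5.686 m/s.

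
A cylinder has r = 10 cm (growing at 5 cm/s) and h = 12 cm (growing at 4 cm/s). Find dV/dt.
1600π cm³/s

V = πr²h
dV/dt = 2πrh·dr/dt + πr²·dh/dt
= 2π(10)(12)(5) + π(10)²(4)
= 1600π cm³/s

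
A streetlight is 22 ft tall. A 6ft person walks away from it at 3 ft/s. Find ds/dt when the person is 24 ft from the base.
9/8 ft/s

By similar triangles: 22/(x+s) = 6/s
Solving: s = 6x/16
ds/dt = 6/16 · dx/dt = 3/8 · 3 = 9/8 ft/s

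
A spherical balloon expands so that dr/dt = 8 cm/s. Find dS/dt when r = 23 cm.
1472π cm²/s

S = 4πr²
dS/dt = dS/dr · dr/dt = 8πr · 8
At r = 23: dS/dt = 1472π cm²/s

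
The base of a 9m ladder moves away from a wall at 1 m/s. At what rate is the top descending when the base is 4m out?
4√65/65 ≈ 0.4961 m/s

x² + y² = 9²
2x·dx/dt + 2y·dy/dt = 0
dy/dt = -x/y · dx/dt = -4/√65 · 1 = -4√65/65 m/s
The top is descending at 4√65/65 ≈ 0.4961 m/s.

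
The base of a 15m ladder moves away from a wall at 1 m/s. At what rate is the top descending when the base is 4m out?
4√209/209 ≈ 0.2767 m/s

x² + y² = 15²
2x·dx/dt + 2y·dy/dt = 0
dy/dt = -x/y · dx/dt = -4/√209 · 1 = -4√209/209 m/s
The top is descending at 4√209/209 ≈ 0.2767 m/s.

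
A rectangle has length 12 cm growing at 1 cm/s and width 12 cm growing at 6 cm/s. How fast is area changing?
84 cm²/s

A = lw
dA/dt = w·dl/dt + l·dw/dt = 12·1 + 12·6 = 84 cm²/s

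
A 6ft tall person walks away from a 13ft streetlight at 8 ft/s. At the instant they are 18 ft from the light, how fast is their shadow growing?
48/7 ft/s

By similar triangles: 13/(x+s) = 6/s
Solving: s = 6x/7
ds/dt = 6/7 · dx/dt = 6/7 · 8 = 48/7 ft/s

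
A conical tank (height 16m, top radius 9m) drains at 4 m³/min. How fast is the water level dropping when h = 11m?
1024/(9801π) ≈ 0.03326 m/min

r/h = 9/16, so r = (9/16)h
V = (1/3)πr²h = (1/3)π((9/16)h)²h = (27/256)πh³
dV/dh = (81/256)πh²
dh/dt = (dV/dt)/(dV/dh) = -4/((81/256)π·11²) = -1024/(9801π) m/min
The level is dropping at 1024/(9801π) ≈ 0.03326 m/min.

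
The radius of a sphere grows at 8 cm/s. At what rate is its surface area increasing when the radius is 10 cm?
640π cm²/s

S = 4πr²
dS/dt = dS/dr · dr/dt = 8πr · 8
At r = 10: dS/dt = 640π cm²/s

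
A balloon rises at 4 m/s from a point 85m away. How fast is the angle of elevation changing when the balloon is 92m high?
0.021671 rad/s

tan(θ) = y/85
sec²(θ) · dθ/dt = (1/85) · dy/dt
dθ/dt = cos²(θ)/85 · 4 = 85/(85² + 92²) · 4
dθ/dt = 0.021671 rad/s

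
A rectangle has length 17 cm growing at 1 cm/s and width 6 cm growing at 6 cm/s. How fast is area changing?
108 cm²/s

A = lw
dA/dt = w·dl/dt + l·dw/dt = 6·1 + 17·6 = 108 cm²/s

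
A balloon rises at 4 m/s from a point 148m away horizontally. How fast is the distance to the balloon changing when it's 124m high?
62√2330/1165 ≈ 2.569 m/s

z² = 148² + y²
z = √(148² + 124²) = 4√2330
dz/dt = y/z · dy/dt = 124/(4√2330) · 4 = 62√2330/1165 ≈ 2.569 m/s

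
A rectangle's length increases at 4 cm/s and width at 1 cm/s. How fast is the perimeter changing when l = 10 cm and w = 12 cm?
10 cm/s

P = 2(l + w)
dP/dt = 2(dl/dt + dw/dt) = 2(4 + 1) = 10 cm/s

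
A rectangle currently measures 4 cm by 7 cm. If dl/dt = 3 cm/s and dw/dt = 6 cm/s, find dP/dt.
18 cm/s

P = 2(l + w)
dP/dt = 2(dl/dt + dw/dt) = 2(3 + 6) = 18 cm/s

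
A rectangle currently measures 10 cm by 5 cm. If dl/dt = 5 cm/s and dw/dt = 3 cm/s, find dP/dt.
16 cm/s

P = 2(l + w)
dP/dt = 2(dl/dt + dw/dt) = 2(5 + 3) = 16 cm/s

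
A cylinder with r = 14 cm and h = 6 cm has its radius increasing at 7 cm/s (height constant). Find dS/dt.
476π cm²/s

S = 2πrh + 2πr² (lateral + bases)
dS/dt = (2πh + 4πr)·dr/dt = (2π·6 + 4π·14)·7
= 476π cm²/s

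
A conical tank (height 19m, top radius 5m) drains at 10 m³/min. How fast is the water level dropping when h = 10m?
361/(250π) ≈ 0.4596 m/min

r/h = 5/19, so r = (5/19)h
V = (1/3)πr²h = (1/3)π((5/19)h)²h = (25/1083)πh³
dV/dh = (25/361)πh²
dh/dt = (dV/dt)/(dV/dh) = -10/((25/361)π·10²) = -361/(250π) m/min
The level is dropping at 361/(250π) ≈ 0.4596 m/min.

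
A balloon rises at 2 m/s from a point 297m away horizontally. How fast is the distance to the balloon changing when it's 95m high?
95√97234/48617 ≈ 0.6093 m/s

z² = 297² + y²
z = √(297² + 95²) = √97234
dz/dt = y/z · dy/dt = 95/√97234 · 2 = 95√97234/48617 ≈ 0.6093 m/s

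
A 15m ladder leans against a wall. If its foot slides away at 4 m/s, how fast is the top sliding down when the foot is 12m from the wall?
16/3 ≈ 5.333 m/s

x² + y² = 15²
2x·dx/dt + 2y·dy/dt = 0
dy/dt = -x/y · dx/dt = -12/9 · 4 = -16/3 m/s
The top is descending at 16/3 ≈ 5.333 m/s.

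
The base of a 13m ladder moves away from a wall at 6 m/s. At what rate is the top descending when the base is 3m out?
9√10/20 ≈ 1.423 m/s

x² + y² = 13²
2x·dx/dt + 2y·dy/dt = 0
dy/dt = -x/y · dx/dt = -3/(4√10) · 6 = -9√10/20 m/s
The top is descending at 9√10/20 ≈ 1.423 m/s.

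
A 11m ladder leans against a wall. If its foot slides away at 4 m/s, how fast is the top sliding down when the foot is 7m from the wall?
7√2/3 ≈ 3.3 m/s

x² + y² = 11²
2x·dx/dt + 2y·dy/dt = 0
dy/dt = -x/y · dx/dt = -7/(6√2) · 4 = -7√2/3 m/s
The top is descending at 7√2/3 ≈ 3.3 m/s.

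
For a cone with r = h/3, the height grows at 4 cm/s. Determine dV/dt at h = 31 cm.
3844π/9 cm³/s

V = (1/3)π(h/3)²h = πh³/27
dV/dt = πh²/9 · 4
At h = 31: dV/dt = 3844π/9 cm³/s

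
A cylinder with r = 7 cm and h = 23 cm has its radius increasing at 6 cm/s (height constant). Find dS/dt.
444π cm²/s

S = 2πrh + 2πr² (lateral + bases)
dS/dt = (2πh + 4πr)·dr/dt = (2π·23 + 4π·7)·6
= 444π cm²/s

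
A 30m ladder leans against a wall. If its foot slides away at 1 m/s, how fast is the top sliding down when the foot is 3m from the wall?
√11/33 ≈ 0.1005 m/s

x² + y² = 30²
2x·dx/dt + 2y·dy/dt = 0
dy/dt = -x/y · dx/dt = -3/(9√11) · 1 = -√11/33 m/s
The top is descending at √11/33 ≈ 0.1005 m/s.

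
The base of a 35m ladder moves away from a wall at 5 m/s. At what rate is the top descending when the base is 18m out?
90√901/901 ≈ 2.998 m/s

x² + y² = 35²
2x·dx/dt + 2y·dy/dt = 0
dy/dt = -x/y · dx/dt = -18/√901 · 5 = -90√901/901 m/s
The top is descending at 90√901/901 ≈ 2.998 m/s.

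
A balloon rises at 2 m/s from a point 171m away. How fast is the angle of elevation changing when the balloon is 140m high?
0.007002 rad/s

tan(θ) = y/171
sec²(θ) · dθ/dt = (1/171) · dy/dt
dθ/dt = cos²(θ)/171 · 2 = 171/(171² + 140²) · 2
dθ/dt = 0.007002 rad/s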